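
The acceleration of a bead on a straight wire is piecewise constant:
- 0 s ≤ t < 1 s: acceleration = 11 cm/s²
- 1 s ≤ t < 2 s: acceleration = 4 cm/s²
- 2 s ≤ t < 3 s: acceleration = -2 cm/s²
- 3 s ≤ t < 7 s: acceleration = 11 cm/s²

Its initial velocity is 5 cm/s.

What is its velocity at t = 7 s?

Δv equals the area under the a-t graph; then v = v₀ + Δv.
0–1 s: 11 × 1 = 11 cm/s
1–2 s: 4 × 1 = 4 cm/s
2–3 s: -2 × 1 = -2 cm/s
3–7 s: 11 × 4 = 44 cm/s
Δv = 57 cm/s, so v(7) = 5 + (57) = 62 cm/s.

62 cm/s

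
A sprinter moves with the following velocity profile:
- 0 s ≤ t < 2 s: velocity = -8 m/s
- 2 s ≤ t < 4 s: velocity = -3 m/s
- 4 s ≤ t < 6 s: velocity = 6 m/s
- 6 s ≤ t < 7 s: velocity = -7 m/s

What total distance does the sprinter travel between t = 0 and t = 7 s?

Distance (not displacement) is the total path length: add the absolute areas under v-t.
0–2 s: |-8| × 2 = 16 m
2–4 s: |-3| × 2 = 6 m
4–6 s: |6| × 2 = 12 m
6–7 s: |-7| × 1 = 7 m
Total distance = 41 m

41 m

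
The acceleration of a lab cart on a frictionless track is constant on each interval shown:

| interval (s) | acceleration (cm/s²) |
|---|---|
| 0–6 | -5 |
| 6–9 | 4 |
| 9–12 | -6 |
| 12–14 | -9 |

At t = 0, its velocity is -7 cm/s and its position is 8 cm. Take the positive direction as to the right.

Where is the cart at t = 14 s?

-423 cm

On each constant-a segment, Δv = aΔt and Δx = v₀Δt + ½aΔt²; chain segment to segment.
0–6 s: v starts -7 cm/s; Δx = -7·6 + ½·-5·6² = -132 cm; v ends -37 cm/s.
6–9 s: v starts -37 cm/s; Δx = -37·3 + ½·4·3² = -93 cm; v ends -25 cm/s.
9–12 s: v starts -25 cm/s; Δx = -25·3 + ½·-6·3² = -102 cm; v ends -43 cm/s.
12–14 s: v starts -43 cm/s; Δx = -43·2 + ½·-9·2² = -104 cm; v ends -61 cm/s.
x(14) = 8 + Σ Δx = -423 cm.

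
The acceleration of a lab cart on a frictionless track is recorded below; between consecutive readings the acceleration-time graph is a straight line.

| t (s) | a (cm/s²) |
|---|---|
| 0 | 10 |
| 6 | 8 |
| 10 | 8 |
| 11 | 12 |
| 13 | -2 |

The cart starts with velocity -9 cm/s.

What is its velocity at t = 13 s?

Δv equals the area under the a-t graph; then v = v₀ + Δv.
0–6 s: ½(10 + 8)(6) = 54 cm/s
6–10 s: 8 × 4 = 32 cm/s
10–11 s: ½(8 + 12)(1) = 10 cm/s
11–13 s: ½(12 + -2)(2) = 10 cm/s
Δv = 106 cm/s, so v(13) = -9 + (106) = 97 cm/s.

97 cm/s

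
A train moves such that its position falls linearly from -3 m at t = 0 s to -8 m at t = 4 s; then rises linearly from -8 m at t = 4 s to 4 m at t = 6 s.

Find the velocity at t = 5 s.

Velocity is the slope of the x-t graph on 4–6 s: (4 − -8)/(6 − 4) = 6 m/s.

6 m/s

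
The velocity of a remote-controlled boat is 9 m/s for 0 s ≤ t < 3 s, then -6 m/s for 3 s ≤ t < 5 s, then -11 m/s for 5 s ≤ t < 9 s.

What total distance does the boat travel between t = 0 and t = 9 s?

83 m

Total distance travelled is ∫|v| dt — sum the magnitudes of each area piece.
0–3 s: |9| × 3 = 27 m
3–5 s: |-6| × 2 = 12 m
5–9 s: |-11| × 4 = 44 m
Total distance = 83 m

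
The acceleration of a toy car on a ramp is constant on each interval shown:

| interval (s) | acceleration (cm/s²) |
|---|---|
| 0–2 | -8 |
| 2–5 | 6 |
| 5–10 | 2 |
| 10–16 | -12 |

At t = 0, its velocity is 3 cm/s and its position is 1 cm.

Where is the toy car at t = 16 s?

On each constant-a segment, Δv = aΔt and Δx = v₀Δt + ½aΔt²; chain segment to segment.
0–2 s: v starts 3 cm/s; Δx = 3·2 + ½·-8·2² = -10 cm; v ends -13 cm/s.
2–5 s: v starts -13 cm/s; Δx = -13·3 + ½·6·3² = -12 cm; v ends 5 cm/s.
5–10 s: v starts 5 cm/s; Δx = 5·5 + ½·2·5² = 50 cm; v ends 15 cm/s.
10–16 s: v starts 15 cm/s; Δx = 15·6 + ½·-12·6² = -126 cm; v ends -57 cm/s.
x(16) = 1 + Σ Δx = -97 cm.

-97 cm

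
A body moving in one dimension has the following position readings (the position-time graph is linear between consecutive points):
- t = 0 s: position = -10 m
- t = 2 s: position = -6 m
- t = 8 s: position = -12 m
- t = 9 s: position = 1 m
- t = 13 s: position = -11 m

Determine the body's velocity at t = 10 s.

Velocity is the slope of the x-t graph on 9–13 s: (-11 − 1)/(13 − 9) = -3 m/s.

-3 m/s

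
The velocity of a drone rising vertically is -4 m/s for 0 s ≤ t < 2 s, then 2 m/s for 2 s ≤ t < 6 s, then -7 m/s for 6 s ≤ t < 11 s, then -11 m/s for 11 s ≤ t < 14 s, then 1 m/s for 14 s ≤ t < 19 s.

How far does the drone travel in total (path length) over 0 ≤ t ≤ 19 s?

89 m

Total distance travelled is ∫|v| dt — sum the magnitudes of each area piece.
0–2 s: |-4| × 2 = 8 m
2–6 s: |2| × 4 = 8 m
6–11 s: |-7| × 5 = 35 m
11–14 s: |-11| × 3 = 33 m
14–19 s: |1| × 5 = 5 m
Total distance = 89 m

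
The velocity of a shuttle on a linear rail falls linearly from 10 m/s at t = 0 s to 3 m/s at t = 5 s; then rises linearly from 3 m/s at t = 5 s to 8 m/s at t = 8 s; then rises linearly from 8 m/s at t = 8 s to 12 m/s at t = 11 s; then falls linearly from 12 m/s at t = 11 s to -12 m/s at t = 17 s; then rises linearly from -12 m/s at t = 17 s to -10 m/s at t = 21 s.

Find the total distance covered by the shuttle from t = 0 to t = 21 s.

159 m

Distance (not displacement) is the total path length: add the absolute areas under v-t.
0–5 s: |½(10 + 3)(5)| = 32.5 m
5–8 s: |½(3 + 8)(3)| = 16.5 m
8–11 s: |½(8 + 12)(3)| = 30 m
11–17 s: v = 0 at t = 14 s; triangle areas 18 + 18 = 36 m
17–21 s: |½(-12 + -10)(4)| = 44 m
Total distance = 159 m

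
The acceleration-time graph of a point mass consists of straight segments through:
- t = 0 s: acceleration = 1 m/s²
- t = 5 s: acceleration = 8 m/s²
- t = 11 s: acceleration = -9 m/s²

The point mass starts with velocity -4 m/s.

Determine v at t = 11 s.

Δv equals the area under the a-t graph; then v = v₀ + Δv.
0–5 s: ½(1 + 8)(5) = 22.5 m/s
5–11 s: ½(8 + -9)(6) = -3 m/s
Δv = 19.5 m/s, so v(11) = -4 + (19.5) = 15.5 m/s.

15.5 m/s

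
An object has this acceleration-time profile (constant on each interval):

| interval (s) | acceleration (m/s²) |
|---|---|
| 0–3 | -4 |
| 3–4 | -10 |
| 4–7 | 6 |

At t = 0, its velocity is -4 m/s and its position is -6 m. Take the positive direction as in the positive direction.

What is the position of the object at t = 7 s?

-108 m

On each constant-a segment, Δv = aΔt and Δx = v₀Δt + ½aΔt²; chain segment to segment.
0–3 s: v starts -4 m/s; Δx = -4·3 + ½·-4·3² = -30 m; v ends -16 m/s.
3–4 s: v starts -16 m/s; Δx = -16·1 + ½·-10·1² = -21 m; v ends -26 m/s.
4–7 s: v starts -26 m/s; Δx = -26·3 + ½·6·3² = -51 m; v ends -8 m/s.
x(7) = -6 + Σ Δx = -108 m.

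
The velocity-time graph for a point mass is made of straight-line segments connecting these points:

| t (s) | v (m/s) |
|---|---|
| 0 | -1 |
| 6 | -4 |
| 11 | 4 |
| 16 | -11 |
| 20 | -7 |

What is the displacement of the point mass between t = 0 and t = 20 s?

Net displacement equals the area under the velocity-time graph (areas below the axis count negative).
0–6 s: ½(-1 + -4)(6) = -15 m
6–11 s: ½(-4 + 4)(5) = 0 m
11–16 s: ½(4 + -11)(5) = -17.5 m
16–20 s: ½(-11 + -7)(4) = -36 m
Net displacement = -68.5 m

-68.5 m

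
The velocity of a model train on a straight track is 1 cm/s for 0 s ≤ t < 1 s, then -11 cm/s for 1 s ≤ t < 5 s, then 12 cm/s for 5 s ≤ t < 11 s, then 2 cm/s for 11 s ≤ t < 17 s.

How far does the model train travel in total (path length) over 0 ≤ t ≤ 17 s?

Total distance travelled is ∫|v| dt — sum the magnitudes of each area piece.
0–1 s: |1| × 1 = 1 cm
1–5 s: |-11| × 4 = 44 cm
5–11 s: |12| × 6 = 72 cm
11–17 s: |2| × 6 = 12 cm
Total distance = 129 cm

129 cm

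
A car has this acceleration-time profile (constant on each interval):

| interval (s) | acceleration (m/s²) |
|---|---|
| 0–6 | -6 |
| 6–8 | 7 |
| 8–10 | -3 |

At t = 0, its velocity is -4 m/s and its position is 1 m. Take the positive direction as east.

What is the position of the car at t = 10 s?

On each constant-a segment, Δv = aΔt and Δx = v₀Δt + ½aΔt²; chain segment to segment.
0–6 s: v starts -4 m/s; Δx = -4·6 + ½·-6·6² = -132 m; v ends -40 m/s.
6–8 s: v starts -40 m/s; Δx = -40·2 + ½·7·2² = -66 m; v ends -26 m/s.
8–10 s: v starts -26 m/s; Δx = -26·2 + ½·-3·2² = -58 m; v ends -32 m/s.
x(10) = 1 + Σ Δx = -255 m.

-255 m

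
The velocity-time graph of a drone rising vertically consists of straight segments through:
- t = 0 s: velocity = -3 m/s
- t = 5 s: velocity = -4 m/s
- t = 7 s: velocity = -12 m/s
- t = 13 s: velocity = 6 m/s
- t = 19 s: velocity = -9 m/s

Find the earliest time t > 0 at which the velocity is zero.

t = 11 s

v changes sign on 7–13 s (from -12 to 6); the graph is linear there, so v = 0 at t = 7 + (12)·(13 − 7)/(6 − -12) = 11 s.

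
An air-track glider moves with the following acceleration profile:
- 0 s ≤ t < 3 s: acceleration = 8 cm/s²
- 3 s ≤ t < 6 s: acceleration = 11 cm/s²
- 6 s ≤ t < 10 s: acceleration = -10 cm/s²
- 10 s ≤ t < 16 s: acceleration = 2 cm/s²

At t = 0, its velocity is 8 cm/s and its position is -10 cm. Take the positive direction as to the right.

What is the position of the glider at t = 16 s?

On each constant-a segment, Δv = aΔt and Δx = v₀Δt + ½aΔt²; chain segment to segment.
0–3 s: v starts 8 cm/s; Δx = 8·3 + ½·8·3² = 60 cm; v ends 32 cm/s.
3–6 s: v starts 32 cm/s; Δx = 32·3 + ½·11·3² = 145.5 cm; v ends 65 cm/s.
6–10 s: v starts 65 cm/s; Δx = 65·4 + ½·-10·4² = 180 cm; v ends 25 cm/s.
10–16 s: v starts 25 cm/s; Δx = 25·6 + ½·2·6² = 186 cm; v ends 37 cm/s.
x(16) = -10 + Σ Δx = 561.5 cm.

561.5 cm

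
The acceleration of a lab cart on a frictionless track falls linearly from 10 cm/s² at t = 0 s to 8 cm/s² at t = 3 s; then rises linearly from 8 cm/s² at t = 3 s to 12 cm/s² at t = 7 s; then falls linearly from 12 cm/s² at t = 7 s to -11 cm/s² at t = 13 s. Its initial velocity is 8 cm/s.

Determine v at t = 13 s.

78 cm/s

Δv equals the area under the a-t graph; then v = v₀ + Δv.
0–3 s: ½(10 + 8)(3) = 27 cm/s
3–7 s: ½(8 + 12)(4) = 40 cm/s
7–13 s: ½(12 + -11)(6) = 3 cm/s
Δv = 70 cm/s, so v(13) = 8 + (70) = 78 cm/s.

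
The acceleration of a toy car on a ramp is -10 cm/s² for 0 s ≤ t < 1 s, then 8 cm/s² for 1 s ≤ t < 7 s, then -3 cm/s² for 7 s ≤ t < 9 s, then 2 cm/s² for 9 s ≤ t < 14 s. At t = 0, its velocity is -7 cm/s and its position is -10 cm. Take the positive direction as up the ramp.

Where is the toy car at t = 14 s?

On each constant-a segment, Δv = aΔt and Δx = v₀Δt + ½aΔt²; chain segment to segment.
0–1 s: v starts -7 cm/s; Δx = -7·1 + ½·-10·1² = -12 cm; v ends -17 cm/s.
1–7 s: v starts -17 cm/s; Δx = -17·6 + ½·8·6² = 42 cm; v ends 31 cm/s.
7–9 s: v starts 31 cm/s; Δx = 31·2 + ½·-3·2² = 56 cm; v ends 25 cm/s.
9–14 s: v starts 25 cm/s; Δx = 25·5 + ½·2·5² = 150 cm; v ends 35 cm/s.
x(14) = -10 + Σ Δx = 226 cm.

226 cm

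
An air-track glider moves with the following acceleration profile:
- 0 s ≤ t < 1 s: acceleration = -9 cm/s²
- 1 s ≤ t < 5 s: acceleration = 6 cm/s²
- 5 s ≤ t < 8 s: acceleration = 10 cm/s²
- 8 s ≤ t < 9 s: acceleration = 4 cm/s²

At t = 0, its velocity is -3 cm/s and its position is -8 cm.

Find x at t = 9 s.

On each constant-a segment, Δv = aΔt and Δx = v₀Δt + ½aΔt²; chain segment to segment.
0–1 s: v starts -3 cm/s; Δx = -3·1 + ½·-9·1² = -7.5 cm; v ends -12 cm/s.
1–5 s: v starts -12 cm/s; Δx = -12·4 + ½·6·4² = 0 cm; v ends 12 cm/s.
5–8 s: v starts 12 cm/s; Δx = 12·3 + ½·10·3² = 81 cm; v ends 42 cm/s.
8–9 s: v starts 42 cm/s; Δx = 42·1 + ½·4·1² = 44 cm; v ends 46 cm/s.
x(9) = -8 + Σ Δx = 109.5 cm.

109.5 cm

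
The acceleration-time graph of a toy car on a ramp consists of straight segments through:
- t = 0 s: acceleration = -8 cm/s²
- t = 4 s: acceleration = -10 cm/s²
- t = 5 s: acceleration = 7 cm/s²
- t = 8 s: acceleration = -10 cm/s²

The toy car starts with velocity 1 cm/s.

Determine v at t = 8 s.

Δv equals the area under the a-t graph; then v = v₀ + Δv.
0–4 s: ½(-8 + -10)(4) = -36 cm/s
4–5 s: ½(-10 + 7)(1) = -1.5 cm/s
5–8 s: ½(7 + -10)(3) = -4.5 cm/s
Δv = -42 cm/s, so v(8) = 1 + (-42) = -41 cm/s.

-41 cm/s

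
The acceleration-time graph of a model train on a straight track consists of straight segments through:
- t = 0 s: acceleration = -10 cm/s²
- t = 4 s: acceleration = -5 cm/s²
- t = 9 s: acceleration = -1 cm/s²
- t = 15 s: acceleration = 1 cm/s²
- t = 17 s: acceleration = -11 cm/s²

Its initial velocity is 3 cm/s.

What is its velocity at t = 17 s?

Δv equals the area under the a-t graph; then v = v₀ + Δv.
0–4 s: ½(-10 + -5)(4) = -30 cm/s
4–9 s: ½(-5 + -1)(5) = -15 cm/s
9–15 s: ½(-1 + 1)(6) = 0 cm/s
15–17 s: ½(1 + -11)(2) = -10 cm/s
Δv = -55 cm/s, so v(17) = 3 + (-55) = -52 cm/s.

-52 cm/s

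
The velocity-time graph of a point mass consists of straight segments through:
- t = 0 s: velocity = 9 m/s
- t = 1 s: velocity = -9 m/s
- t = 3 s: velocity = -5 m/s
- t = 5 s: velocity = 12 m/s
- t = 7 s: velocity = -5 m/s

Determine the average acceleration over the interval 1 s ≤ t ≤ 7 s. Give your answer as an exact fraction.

2/3 m/s²

Average acceleration = Δv/Δt = (-5 − -9)/(7 − 1) = 2/3 m/s².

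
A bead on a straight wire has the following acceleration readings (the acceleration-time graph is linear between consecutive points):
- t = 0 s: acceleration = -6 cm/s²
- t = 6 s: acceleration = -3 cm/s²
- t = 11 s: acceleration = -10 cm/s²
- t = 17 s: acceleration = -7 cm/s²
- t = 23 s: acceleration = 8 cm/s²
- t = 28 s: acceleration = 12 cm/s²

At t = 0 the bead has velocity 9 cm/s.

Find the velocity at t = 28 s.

-48.5 cm/s

Δv equals the area under the a-t graph; then v = v₀ + Δv.
0–6 s: ½(-6 + -3)(6) = -27 cm/s
6–11 s: ½(-3 + -10)(5) = -32.5 cm/s
11–17 s: ½(-10 + -7)(6) = -51 cm/s
17–23 s: ½(-7 + 8)(6) = 3 cm/s
23–28 s: ½(8 + 12)(5) = 50 cm/s
Δv = -57.5 cm/s, so v(28) = 9 + (-57.5) = -48.5 cm/s.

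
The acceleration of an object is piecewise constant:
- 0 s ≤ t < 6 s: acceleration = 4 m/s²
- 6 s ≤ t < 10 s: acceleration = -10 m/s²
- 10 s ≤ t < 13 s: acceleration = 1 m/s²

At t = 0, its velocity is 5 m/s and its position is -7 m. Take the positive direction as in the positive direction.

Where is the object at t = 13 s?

On each constant-a segment, Δv = aΔt and Δx = v₀Δt + ½aΔt²; chain segment to segment.
0–6 s: v starts 5 m/s; Δx = 5·6 + ½·4·6² = 102 m; v ends 29 m/s.
6–10 s: v starts 29 m/s; Δx = 29·4 + ½·-10·4² = 36 m; v ends -11 m/s.
10–13 s: v starts -11 m/s; Δx = -11·3 + ½·1·3² = -28.5 m; v ends -8 m/s.
x(13) = -7 + Σ Δx = 102.5 m.

102.5 m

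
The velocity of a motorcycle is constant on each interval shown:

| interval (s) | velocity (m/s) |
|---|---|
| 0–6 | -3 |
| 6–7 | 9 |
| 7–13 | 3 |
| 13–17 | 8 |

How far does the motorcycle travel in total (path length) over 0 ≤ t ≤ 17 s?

Distance (not displacement) is the total path length: add the absolute areas under v-t.
0–6 s: |-3| × 6 = 18 m
6–7 s: |9| × 1 = 9 m
7–13 s: |3| × 6 = 18 m
13–17 s: |8| × 4 = 32 m
Total distance = 77 m

77 m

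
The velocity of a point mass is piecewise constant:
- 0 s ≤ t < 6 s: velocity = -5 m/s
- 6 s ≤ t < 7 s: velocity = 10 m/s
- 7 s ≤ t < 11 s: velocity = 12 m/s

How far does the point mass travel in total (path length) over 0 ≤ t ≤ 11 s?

88 m

Total distance travelled is ∫|v| dt — sum the magnitudes of each area piece.
0–6 s: |-5| × 6 = 30 m
6–7 s: |10| × 1 = 10 m
7–11 s: |12| × 4 = 48 m
Total distance = 88 m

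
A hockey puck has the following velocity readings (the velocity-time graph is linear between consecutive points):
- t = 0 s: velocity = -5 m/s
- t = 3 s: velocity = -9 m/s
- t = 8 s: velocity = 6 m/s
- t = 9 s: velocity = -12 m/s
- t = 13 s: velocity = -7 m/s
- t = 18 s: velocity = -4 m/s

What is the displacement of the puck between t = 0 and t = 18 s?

-97 m

Displacement is the signed area under the v-t curve.
0–3 s: ½(-5 + -9)(3) = -21 m
3–8 s: ½(-9 + 6)(5) = -7.5 m
8–9 s: ½(6 + -12)(1) = -3 m
9–13 s: ½(-12 + -7)(4) = -38 m
13–18 s: ½(-7 + -4)(5) = -27.5 m
Net displacement = -97 m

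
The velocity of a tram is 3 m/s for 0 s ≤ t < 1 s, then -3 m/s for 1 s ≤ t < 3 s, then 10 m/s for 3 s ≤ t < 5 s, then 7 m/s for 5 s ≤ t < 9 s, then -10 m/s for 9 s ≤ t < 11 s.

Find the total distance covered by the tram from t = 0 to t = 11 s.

Total distance travelled is ∫|v| dt — sum the magnitudes of each area piece.
0–1 s: |3| × 1 = 3 m
1–3 s: |-3| × 2 = 6 m
3–5 s: |10| × 2 = 20 m
5–9 s: |7| × 4 = 28 m
9–11 s: |-10| × 2 = 20 m
Total distance = 77 m

77 m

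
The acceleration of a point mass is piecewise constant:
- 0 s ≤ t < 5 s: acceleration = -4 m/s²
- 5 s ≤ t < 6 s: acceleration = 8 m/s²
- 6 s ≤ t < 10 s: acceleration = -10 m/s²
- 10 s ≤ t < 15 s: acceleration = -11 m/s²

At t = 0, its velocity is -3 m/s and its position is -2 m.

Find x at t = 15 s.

-638.5 m

On each constant-a segment, Δv = aΔt and Δx = v₀Δt + ½aΔt²; chain segment to segment.
0–5 s: v starts -3 m/s; Δx = -3·5 + ½·-4·5² = -65 m; v ends -23 m/s.
5–6 s: v starts -23 m/s; Δx = -23·1 + ½·8·1² = -19 m; v ends -15 m/s.
6–10 s: v starts -15 m/s; Δx = -15·4 + ½·-10·4² = -140 m; v ends -55 m/s.
10–15 s: v starts -55 m/s; Δx = -55·5 + ½·-11·5² = -412.5 m; v ends -110 m/s.
x(15) = -2 + Σ Δx = -638.5 m.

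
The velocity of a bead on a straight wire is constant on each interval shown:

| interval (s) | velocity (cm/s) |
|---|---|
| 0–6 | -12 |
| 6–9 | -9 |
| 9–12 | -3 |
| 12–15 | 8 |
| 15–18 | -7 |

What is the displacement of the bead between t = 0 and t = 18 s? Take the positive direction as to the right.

Displacement is the signed area under the v-t curve.
0–6 s: -12 × 6 = -72 cm
6–9 s: -9 × 3 = -27 cm
9–12 s: -3 × 3 = -9 cm
12–15 s: 8 × 3 = 24 cm
15–18 s: -7 × 3 = -21 cm
Net displacement = -105 cm

-105 cm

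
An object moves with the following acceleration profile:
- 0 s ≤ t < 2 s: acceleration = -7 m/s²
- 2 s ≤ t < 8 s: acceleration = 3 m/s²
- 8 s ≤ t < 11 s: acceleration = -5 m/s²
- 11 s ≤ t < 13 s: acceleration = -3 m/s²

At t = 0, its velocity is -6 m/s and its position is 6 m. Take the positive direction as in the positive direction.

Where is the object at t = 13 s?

On each constant-a segment, Δv = aΔt and Δx = v₀Δt + ½aΔt²; chain segment to segment.
0–2 s: v starts -6 m/s; Δx = -6·2 + ½·-7·2² = -26 m; v ends -20 m/s.
2–8 s: v starts -20 m/s; Δx = -20·6 + ½·3·6² = -66 m; v ends -2 m/s.
8–11 s: v starts -2 m/s; Δx = -2·3 + ½·-5·3² = -28.5 m; v ends -17 m/s.
11–13 s: v starts -17 m/s; Δx = -17·2 + ½·-3·2² = -40 m; v ends -23 m/s.
x(13) = 6 + Σ Δx = -154.5 m.

-154.5 m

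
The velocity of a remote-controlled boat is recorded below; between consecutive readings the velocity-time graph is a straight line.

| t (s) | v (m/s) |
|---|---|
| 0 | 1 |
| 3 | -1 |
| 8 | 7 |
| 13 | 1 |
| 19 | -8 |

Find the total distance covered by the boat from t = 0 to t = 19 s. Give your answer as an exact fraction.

Total distance travelled is ∫|v| dt — sum the magnitudes of each area piece.
0–3 s: v = 0 at t = 1.5 s; triangle areas 0.75 + 0.75 = 1.5 m
3–8 s: v = 0 at t = 3.625 s; triangle areas 0.3125 + 15.3125 = 15.625 m
8–13 s: |½(7 + 1)(5)| = 20 m
13–19 s: v = 0 at t = 41/3 s; triangle areas 1/3 + 64/3 = 65/3 m
Total distance = 1411/24 m

1411/24 m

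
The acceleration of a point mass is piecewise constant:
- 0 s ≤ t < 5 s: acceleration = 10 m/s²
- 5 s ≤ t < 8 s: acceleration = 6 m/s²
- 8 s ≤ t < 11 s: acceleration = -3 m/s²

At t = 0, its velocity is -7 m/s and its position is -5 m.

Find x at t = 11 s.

On each constant-a segment, Δv = aΔt and Δx = v₀Δt + ½aΔt²; chain segment to segment.
0–5 s: v starts -7 m/s; Δx = -7·5 + ½·10·5² = 90 m; v ends 43 m/s.
5–8 s: v starts 43 m/s; Δx = 43·3 + ½·6·3² = 156 m; v ends 61 m/s.
8–11 s: v starts 61 m/s; Δx = 61·3 + ½·-3·3² = 169.5 m; v ends 52 m/s.
x(11) = -5 + Σ Δx = 410.5 m.

410.5 m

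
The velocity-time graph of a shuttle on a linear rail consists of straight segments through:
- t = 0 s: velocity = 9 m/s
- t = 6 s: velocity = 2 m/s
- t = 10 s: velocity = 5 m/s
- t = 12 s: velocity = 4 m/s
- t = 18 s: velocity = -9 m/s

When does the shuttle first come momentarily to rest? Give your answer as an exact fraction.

v changes sign on 12–18 s (from 4 to -9); the graph is linear there, so v = 0 at t = 12 + (-4)·(18 − 12)/(-9 − 4) = 180/13 s.

t = 180/13 s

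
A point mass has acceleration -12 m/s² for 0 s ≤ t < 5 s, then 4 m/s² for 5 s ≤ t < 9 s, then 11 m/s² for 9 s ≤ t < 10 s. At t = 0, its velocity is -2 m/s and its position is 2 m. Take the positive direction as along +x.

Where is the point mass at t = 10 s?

On each constant-a segment, Δv = aΔt and Δx = v₀Δt + ½aΔt²; chain segment to segment.
0–5 s: v starts -2 m/s; Δx = -2·5 + ½·-12·5² = -160 m; v ends -62 m/s.
5–9 s: v starts -62 m/s; Δx = -62·4 + ½·4·4² = -216 m; v ends -46 m/s.
9–10 s: v starts -46 m/s; Δx = -46·1 + ½·11·1² = -40.5 m; v ends -35 m/s.
x(10) = 2 + Σ Δx = -414.5 m.

-414.5 m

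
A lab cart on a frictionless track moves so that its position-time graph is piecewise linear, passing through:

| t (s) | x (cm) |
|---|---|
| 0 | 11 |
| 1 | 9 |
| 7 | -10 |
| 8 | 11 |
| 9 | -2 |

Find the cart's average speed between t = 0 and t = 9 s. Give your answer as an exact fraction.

Average speed = (total path length)/(elapsed time); on a piecewise-linear x-t graph the path length is Σ|Δx|.
0–1 s: |Δx| = |9 − 11| = 2 cm
1–7 s: |Δx| = |-10 − 9| = 19 cm
7–8 s: |Δx| = |11 − -10| = 21 cm
8–9 s: |Δx| = |-2 − 11| = 13 cm
Total path = 55 cm; average speed = 55/9 = 55/9 cm/s.

55/9 cm/s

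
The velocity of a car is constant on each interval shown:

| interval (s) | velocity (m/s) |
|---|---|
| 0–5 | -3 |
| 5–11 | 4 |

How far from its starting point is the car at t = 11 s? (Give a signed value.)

9 m

Net displacement equals the area under the velocity-time graph (areas below the axis count negative).
0–5 s: -3 × 5 = -15 m
5–11 s: 4 × 6 = 24 m
Net displacement = 9 m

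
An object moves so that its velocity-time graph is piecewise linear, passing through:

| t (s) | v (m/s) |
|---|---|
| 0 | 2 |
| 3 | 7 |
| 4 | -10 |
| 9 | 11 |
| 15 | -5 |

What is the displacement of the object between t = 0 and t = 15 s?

Net displacement equals the area under the velocity-time graph (areas below the axis count negative).
0–3 s: ½(2 + 7)(3) = 13.5 m
3–4 s: ½(7 + -10)(1) = -1.5 m
4–9 s: ½(-10 + 11)(5) = 2.5 m
9–15 s: ½(11 + -5)(6) = 18 m
Net displacement = 32.5 m

32.5 m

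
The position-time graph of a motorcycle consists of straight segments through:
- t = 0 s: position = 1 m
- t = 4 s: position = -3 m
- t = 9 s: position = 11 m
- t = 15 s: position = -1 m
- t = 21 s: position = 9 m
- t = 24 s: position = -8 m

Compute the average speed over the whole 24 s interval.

Average speed = (total path length)/(elapsed time); on a piecewise-linear x-t graph the path length is Σ|Δx|.
0–4 s: |Δx| = |-3 − 1| = 4 m
4–9 s: |Δx| = |11 − -3| = 14 m
9–15 s: |Δx| = |-1 − 11| = 12 m
15–21 s: |Δx| = |9 − -1| = 10 m
21–24 s: |Δx| = |-8 − 9| = 17 m
Total path = 57 m; average speed = 57/24 = 2.375 m/s.

2.375 m/s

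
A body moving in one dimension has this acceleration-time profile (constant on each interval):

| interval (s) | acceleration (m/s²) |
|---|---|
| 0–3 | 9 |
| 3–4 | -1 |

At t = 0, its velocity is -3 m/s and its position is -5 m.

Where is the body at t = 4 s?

50 m

On each constant-a segment, Δv = aΔt and Δx = v₀Δt + ½aΔt²; chain segment to segment.
0–3 s: v starts -3 m/s; Δx = -3·3 + ½·9·3² = 31.5 m; v ends 24 m/s.
3–4 s: v starts 24 m/s; Δx = 24·1 + ½·-1·1² = 23.5 m; v ends 23 m/s.
x(4) = -5 + Σ Δx = 50 m.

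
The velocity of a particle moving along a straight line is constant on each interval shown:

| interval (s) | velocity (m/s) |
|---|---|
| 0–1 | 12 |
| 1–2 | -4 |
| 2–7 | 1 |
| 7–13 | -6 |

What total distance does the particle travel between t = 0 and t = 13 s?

57 m

Total distance travelled is ∫|v| dt — sum the magnitudes of each area piece.
0–1 s: |12| × 1 = 12 m
1–2 s: |-4| × 1 = 4 m
2–7 s: |1| × 5 = 5 m
7–13 s: |-6| × 6 = 36 m
Total distance = 57 m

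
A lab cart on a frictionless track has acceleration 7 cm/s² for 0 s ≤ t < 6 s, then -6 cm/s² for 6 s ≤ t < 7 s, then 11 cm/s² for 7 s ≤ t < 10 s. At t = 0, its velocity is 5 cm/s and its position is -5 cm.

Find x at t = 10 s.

On each constant-a segment, Δv = aΔt and Δx = v₀Δt + ½aΔt²; chain segment to segment.
0–6 s: v starts 5 cm/s; Δx = 5·6 + ½·7·6² = 156 cm; v ends 47 cm/s.
6–7 s: v starts 47 cm/s; Δx = 47·1 + ½·-6·1² = 44 cm; v ends 41 cm/s.
7–10 s: v starts 41 cm/s; Δx = 41·3 + ½·11·3² = 172.5 cm; v ends 74 cm/s.
x(10) = -5 + Σ Δx = 367.5 cm.

367.5 cm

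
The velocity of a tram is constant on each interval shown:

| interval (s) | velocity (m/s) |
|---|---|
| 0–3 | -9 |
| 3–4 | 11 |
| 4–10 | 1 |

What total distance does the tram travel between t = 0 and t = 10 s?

44 m

Distance (not displacement) is the total path length: add the absolute areas under v-t.
0–3 s: |-9| × 3 = 27 m
3–4 s: |11| × 1 = 11 m
4–10 s: |1| × 6 = 6 m
Total distance = 44 m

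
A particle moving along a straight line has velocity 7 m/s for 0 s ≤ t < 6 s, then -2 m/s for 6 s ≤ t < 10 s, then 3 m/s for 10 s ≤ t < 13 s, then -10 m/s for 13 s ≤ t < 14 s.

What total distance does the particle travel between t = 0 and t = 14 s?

Distance (not displacement) is the total path length: add the absolute areas under v-t.
0–6 s: |7| × 6 = 42 m
6–10 s: |-2| × 4 = 8 m
10–13 s: |3| × 3 = 9 m
13–14 s: |-10| × 1 = 10 m
Total distance = 69 m

69 m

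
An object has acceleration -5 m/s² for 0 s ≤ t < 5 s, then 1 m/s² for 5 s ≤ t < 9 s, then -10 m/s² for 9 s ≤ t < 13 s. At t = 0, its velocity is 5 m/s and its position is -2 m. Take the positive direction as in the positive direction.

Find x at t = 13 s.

On each constant-a segment, Δv = aΔt and Δx = v₀Δt + ½aΔt²; chain segment to segment.
0–5 s: v starts 5 m/s; Δx = 5·5 + ½·-5·5² = -37.5 m; v ends -20 m/s.
5–9 s: v starts -20 m/s; Δx = -20·4 + ½·1·4² = -72 m; v ends -16 m/s.
9–13 s: v starts -16 m/s; Δx = -16·4 + ½·-10·4² = -144 m; v ends -56 m/s.
x(13) = -2 + Σ Δx = -255.5 m.

-255.5 m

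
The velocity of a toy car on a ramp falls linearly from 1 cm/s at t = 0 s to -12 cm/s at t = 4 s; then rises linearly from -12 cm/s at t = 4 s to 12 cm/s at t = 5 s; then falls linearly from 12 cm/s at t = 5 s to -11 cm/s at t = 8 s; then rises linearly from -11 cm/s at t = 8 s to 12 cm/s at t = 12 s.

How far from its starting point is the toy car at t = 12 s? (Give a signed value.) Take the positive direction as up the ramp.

Net displacement equals the area under the velocity-time graph (areas below the axis count negative).
0–4 s: ½(1 + -12)(4) = -22 cm
4–5 s: ½(-12 + 12)(1) = 0 cm
5–8 s: ½(12 + -11)(3) = 1.5 cm
8–12 s: ½(-11 + 12)(4) = 2 cm
Net displacement = -18.5 cm

-18.5 cm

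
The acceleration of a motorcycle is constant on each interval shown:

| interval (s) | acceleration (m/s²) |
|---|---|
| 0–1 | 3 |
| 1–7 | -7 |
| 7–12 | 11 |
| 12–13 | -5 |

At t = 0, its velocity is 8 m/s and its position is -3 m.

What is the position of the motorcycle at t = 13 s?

-49.5 m

On each constant-a segment, Δv = aΔt and Δx = v₀Δt + ½aΔt²; chain segment to segment.
0–1 s: v starts 8 m/s; Δx = 8·1 + ½·3·1² = 9.5 m; v ends 11 m/s.
1–7 s: v starts 11 m/s; Δx = 11·6 + ½·-7·6² = -60 m; v ends -31 m/s.
7–12 s: v starts -31 m/s; Δx = -31·5 + ½·11·5² = -17.5 m; v ends 24 m/s.
12–13 s: v starts 24 m/s; Δx = 24·1 + ½·-5·1² = 21.5 m; v ends 19 m/s.
x(13) = -3 + Σ Δx = -49.5 m.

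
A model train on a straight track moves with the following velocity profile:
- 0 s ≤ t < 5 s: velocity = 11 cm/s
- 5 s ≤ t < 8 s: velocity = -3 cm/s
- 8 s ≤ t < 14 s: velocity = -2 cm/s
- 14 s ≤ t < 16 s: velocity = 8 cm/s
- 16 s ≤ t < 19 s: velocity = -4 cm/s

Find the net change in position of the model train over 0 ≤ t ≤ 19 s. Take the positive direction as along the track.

Net displacement equals the area under the velocity-time graph (areas below the axis count negative).
0–5 s: 11 × 5 = 55 cm
5–8 s: -3 × 3 = -9 cm
8–14 s: -2 × 6 = -12 cm
14–16 s: 8 × 2 = 16 cm
16–19 s: -4 × 3 = -12 cm
Net displacement = 38 cm

38 cm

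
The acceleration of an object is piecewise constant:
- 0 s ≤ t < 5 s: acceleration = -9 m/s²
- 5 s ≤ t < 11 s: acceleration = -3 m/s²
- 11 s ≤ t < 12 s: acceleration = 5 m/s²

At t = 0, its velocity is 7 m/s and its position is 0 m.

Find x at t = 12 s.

On each constant-a segment, Δv = aΔt and Δx = v₀Δt + ½aΔt²; chain segment to segment.
0–5 s: v starts 7 m/s; Δx = 7·5 + ½·-9·5² = -77.5 m; v ends -38 m/s.
5–11 s: v starts -38 m/s; Δx = -38·6 + ½·-3·6² = -282 m; v ends -56 m/s.
11–12 s: v starts -56 m/s; Δx = -56·1 + ½·5·1² = -53.5 m; v ends -51 m/s.
x(12) = 0 + Σ Δx = -413 m.

-413 m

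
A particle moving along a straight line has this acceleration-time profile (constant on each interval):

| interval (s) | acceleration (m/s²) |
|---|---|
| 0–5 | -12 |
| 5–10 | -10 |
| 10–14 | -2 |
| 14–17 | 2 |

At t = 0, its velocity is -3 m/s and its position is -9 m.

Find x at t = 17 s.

-1436 m

On each constant-a segment, Δv = aΔt and Δx = v₀Δt + ½aΔt²; chain segment to segment.
0–5 s: v starts -3 m/s; Δx = -3·5 + ½·-12·5² = -165 m; v ends -63 m/s.
5–10 s: v starts -63 m/s; Δx = -63·5 + ½·-10·5² = -440 m; v ends -113 m/s.
10–14 s: v starts -113 m/s; Δx = -113·4 + ½·-2·4² = -468 m; v ends -121 m/s.
14–17 s: v starts -121 m/s; Δx = -121·3 + ½·2·3² = -354 m; v ends -115 m/s.
x(17) = -9 + Σ Δx = -1436 m.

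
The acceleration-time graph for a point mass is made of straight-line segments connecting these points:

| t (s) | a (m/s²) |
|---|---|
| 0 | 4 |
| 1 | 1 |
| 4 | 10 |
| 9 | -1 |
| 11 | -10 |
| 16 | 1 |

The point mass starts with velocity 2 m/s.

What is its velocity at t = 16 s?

Δv equals the area under the a-t graph; then v = v₀ + Δv.
0–1 s: ½(4 + 1)(1) = 2.5 m/s
1–4 s: ½(1 + 10)(3) = 16.5 m/s
4–9 s: ½(10 + -1)(5) = 22.5 m/s
9–11 s: ½(-1 + -10)(2) = -11 m/s
11–16 s: ½(-10 + 1)(5) = -22.5 m/s
Δv = 8 m/s, so v(16) = 2 + (8) = 10 m/s.

10 m/s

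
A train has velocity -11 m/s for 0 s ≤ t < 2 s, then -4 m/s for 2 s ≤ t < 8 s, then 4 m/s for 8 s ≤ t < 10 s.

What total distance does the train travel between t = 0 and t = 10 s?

Distance (not displacement) is the total path length: add the absolute areas under v-t.
0–2 s: |-11| × 2 = 22 m
2–8 s: |-4| × 6 = 24 m
8–10 s: |4| × 2 = 8 m
Total distance = 54 m

54 m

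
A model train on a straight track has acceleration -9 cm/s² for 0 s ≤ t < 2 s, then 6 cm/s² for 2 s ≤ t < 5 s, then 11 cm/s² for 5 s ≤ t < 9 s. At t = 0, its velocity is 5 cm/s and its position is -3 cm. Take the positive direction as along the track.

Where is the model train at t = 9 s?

On each constant-a segment, Δv = aΔt and Δx = v₀Δt + ½aΔt²; chain segment to segment.
0–2 s: v starts 5 cm/s; Δx = 5·2 + ½·-9·2² = -8 cm; v ends -13 cm/s.
2–5 s: v starts -13 cm/s; Δx = -13·3 + ½·6·3² = -12 cm; v ends 5 cm/s.
5–9 s: v starts 5 cm/s; Δx = 5·4 + ½·11·4² = 108 cm; v ends 49 cm/s.
x(9) = -3 + Σ Δx = 85 cm.

85 cm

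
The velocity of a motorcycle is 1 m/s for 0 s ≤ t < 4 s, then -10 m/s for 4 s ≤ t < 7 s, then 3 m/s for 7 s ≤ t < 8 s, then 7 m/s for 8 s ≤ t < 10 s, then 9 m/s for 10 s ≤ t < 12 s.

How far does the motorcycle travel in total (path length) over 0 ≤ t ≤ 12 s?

69 m

Distance (not displacement) is the total path length: add the absolute areas under v-t.
0–4 s: |1| × 4 = 4 m
4–7 s: |-10| × 3 = 30 m
7–8 s: |3| × 1 = 3 m
8–10 s: |7| × 2 = 14 m
10–12 s: |9| × 2 = 18 m
Total distance = 69 m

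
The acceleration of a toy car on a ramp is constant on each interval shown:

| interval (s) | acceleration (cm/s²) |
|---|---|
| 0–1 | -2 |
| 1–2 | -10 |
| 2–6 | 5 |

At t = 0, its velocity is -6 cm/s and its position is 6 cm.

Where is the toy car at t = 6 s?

-46 cm

On each constant-a segment, Δv = aΔt and Δx = v₀Δt + ½aΔt²; chain segment to segment.
0–1 s: v starts -6 cm/s; Δx = -6·1 + ½·-2·1² = -7 cm; v ends -8 cm/s.
1–2 s: v starts -8 cm/s; Δx = -8·1 + ½·-10·1² = -13 cm; v ends -18 cm/s.
2–6 s: v starts -18 cm/s; Δx = -18·4 + ½·5·4² = -32 cm; v ends 2 cm/s.
x(6) = 6 + Σ Δx = -46 cm.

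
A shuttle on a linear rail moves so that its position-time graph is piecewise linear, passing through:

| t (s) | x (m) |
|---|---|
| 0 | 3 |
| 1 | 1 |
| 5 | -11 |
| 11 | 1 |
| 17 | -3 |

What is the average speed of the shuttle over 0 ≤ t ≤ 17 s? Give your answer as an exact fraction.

Average speed = (total path length)/(elapsed time); on a piecewise-linear x-t graph the path length is Σ|Δx|.
0–1 s: |Δx| = |1 − 3| = 2 m
1–5 s: |Δx| = |-11 − 1| = 12 m
5–11 s: |Δx| = |1 − -11| = 12 m
11–17 s: |Δx| = |-3 − 1| = 4 m
Total path = 30 m; average speed = 30/17 = 30/17 m/s.

30/17 m/s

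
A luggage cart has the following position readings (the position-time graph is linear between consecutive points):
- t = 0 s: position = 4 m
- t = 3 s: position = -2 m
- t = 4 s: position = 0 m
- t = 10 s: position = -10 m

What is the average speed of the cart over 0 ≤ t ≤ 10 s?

Average speed = (total path length)/(elapsed time); on a piecewise-linear x-t graph the path length is Σ|Δx|.
0–3 s: |Δx| = |-2 − 4| = 6 m
3–4 s: |Δx| = |0 − -2| = 2 m
4–10 s: |Δx| = |-10 − 0| = 10 m
Total path = 18 m; average speed = 18/10 = 1.8 m/s.

1.8 m/s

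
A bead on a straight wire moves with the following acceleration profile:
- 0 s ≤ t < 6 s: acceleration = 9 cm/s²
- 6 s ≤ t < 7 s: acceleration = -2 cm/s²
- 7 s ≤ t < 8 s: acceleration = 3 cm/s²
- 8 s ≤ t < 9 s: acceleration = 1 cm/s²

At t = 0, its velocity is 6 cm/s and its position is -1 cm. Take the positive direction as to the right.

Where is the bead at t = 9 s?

377 cm

On each constant-a segment, Δv = aΔt and Δx = v₀Δt + ½aΔt²; chain segment to segment.
0–6 s: v starts 6 cm/s; Δx = 6·6 + ½·9·6² = 198 cm; v ends 60 cm/s.
6–7 s: v starts 60 cm/s; Δx = 60·1 + ½·-2·1² = 59 cm; v ends 58 cm/s.
7–8 s: v starts 58 cm/s; Δx = 58·1 + ½·3·1² = 59.5 cm; v ends 61 cm/s.
8–9 s: v starts 61 cm/s; Δx = 61·1 + ½·1·1² = 61.5 cm; v ends 62 cm/s.
x(9) = -1 + Σ Δx = 377 cm.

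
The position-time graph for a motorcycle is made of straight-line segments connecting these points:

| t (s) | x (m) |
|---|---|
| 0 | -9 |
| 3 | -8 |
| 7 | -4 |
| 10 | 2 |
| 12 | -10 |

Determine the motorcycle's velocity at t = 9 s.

2 m/s

Velocity is the slope of the x-t graph on 7–10 s: (2 − -4)/(10 − 7) = 2 m/s.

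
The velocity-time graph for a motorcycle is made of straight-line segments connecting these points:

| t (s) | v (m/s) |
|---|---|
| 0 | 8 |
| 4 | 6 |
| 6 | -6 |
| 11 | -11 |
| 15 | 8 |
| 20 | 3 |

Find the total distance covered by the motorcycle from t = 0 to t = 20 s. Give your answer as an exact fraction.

Distance (not displacement) is the total path length: add the absolute areas under v-t.
0–4 s: |½(8 + 6)(4)| = 28 m
4–6 s: v = 0 at t = 5 s; triangle areas 3 + 3 = 6 m
6–11 s: |½(-6 + -11)(5)| = 42.5 m
11–15 s: v = 0 at t = 253/19 s; triangle areas 242/19 + 128/19 = 370/19 m
15–20 s: |½(8 + 3)(5)| = 27.5 m
Total distance = 2346/19 m

2346/19 m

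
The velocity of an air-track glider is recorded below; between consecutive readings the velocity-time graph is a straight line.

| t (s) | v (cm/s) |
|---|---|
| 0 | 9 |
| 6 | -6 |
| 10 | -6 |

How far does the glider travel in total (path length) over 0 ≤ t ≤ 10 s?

Distance (not displacement) is the total path length: add the absolute areas under v-t.
0–6 s: v = 0 at t = 3.6 s; triangle areas 16.2 + 7.2 = 23.4 cm
6–10 s: |-6| × 4 = 24 cm
Total distance = 47.4 cm

47.4 cm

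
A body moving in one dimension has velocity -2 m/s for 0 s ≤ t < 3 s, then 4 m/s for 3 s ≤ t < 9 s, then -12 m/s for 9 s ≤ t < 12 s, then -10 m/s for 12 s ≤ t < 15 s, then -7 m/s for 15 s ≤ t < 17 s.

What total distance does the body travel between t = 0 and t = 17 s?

110 m

Total distance travelled is ∫|v| dt — sum the magnitudes of each area piece.
0–3 s: |-2| × 3 = 6 m
3–9 s: |4| × 6 = 24 m
9–12 s: |-12| × 3 = 36 m
12–15 s: |-10| × 3 = 30 m
15–17 s: |-7| × 2 = 14 m
Total distance = 110 m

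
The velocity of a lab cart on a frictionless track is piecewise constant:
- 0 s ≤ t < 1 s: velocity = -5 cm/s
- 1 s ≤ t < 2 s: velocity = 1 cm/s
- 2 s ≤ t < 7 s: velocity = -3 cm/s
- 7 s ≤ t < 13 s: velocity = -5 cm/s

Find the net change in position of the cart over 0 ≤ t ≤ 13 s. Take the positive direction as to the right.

-49 cm

Displacement is the signed area under the v-t curve.
0–1 s: -5 × 1 = -5 cm
1–2 s: 1 × 1 = 1 cm
2–7 s: -3 × 5 = -15 cm
7–13 s: -5 × 6 = -30 cm
Net displacement = -49 cm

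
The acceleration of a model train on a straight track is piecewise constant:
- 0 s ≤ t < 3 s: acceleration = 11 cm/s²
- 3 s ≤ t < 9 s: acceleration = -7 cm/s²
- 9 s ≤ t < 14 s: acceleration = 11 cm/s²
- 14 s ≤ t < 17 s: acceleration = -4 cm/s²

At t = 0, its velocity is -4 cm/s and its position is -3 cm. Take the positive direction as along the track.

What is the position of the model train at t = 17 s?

263 cm

On each constant-a segment, Δv = aΔt and Δx = v₀Δt + ½aΔt²; chain segment to segment.
0–3 s: v starts -4 cm/s; Δx = -4·3 + ½·11·3² = 37.5 cm; v ends 29 cm/s.
3–9 s: v starts 29 cm/s; Δx = 29·6 + ½·-7·6² = 48 cm; v ends -13 cm/s.
9–14 s: v starts -13 cm/s; Δx = -13·5 + ½·11·5² = 72.5 cm; v ends 42 cm/s.
14–17 s: v starts 42 cm/s; Δx = 42·3 + ½·-4·3² = 108 cm; v ends 30 cm/s.
x(17) = -3 + Σ Δx = 263 cm.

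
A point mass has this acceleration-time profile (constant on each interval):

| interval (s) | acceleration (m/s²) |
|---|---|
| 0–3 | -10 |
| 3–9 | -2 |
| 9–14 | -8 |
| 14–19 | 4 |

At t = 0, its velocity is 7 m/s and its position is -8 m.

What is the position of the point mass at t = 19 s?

-806 m

On each constant-a segment, Δv = aΔt and Δx = v₀Δt + ½aΔt²; chain segment to segment.
0–3 s: v starts 7 m/s; Δx = 7·3 + ½·-10·3² = -24 m; v ends -23 m/s.
3–9 s: v starts -23 m/s; Δx = -23·6 + ½·-2·6² = -174 m; v ends -35 m/s.
9–14 s: v starts -35 m/s; Δx = -35·5 + ½·-8·5² = -275 m; v ends -75 m/s.
14–19 s: v starts -75 m/s; Δx = -75·5 + ½·4·5² = -325 m; v ends -55 m/s.
x(19) = -8 + Σ Δx = -806 m.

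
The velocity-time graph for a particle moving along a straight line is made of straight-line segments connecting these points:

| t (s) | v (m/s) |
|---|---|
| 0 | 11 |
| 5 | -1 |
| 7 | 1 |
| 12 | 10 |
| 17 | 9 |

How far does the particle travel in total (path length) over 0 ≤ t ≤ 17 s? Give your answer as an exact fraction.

1217/12 m

Total distance travelled is ∫|v| dt — sum the magnitudes of each area piece.
0–5 s: v = 0 at t = 55/12 s; triangle areas 605/24 + 5/24 = 305/12 m
5–7 s: v = 0 at t = 6 s; triangle areas 0.5 + 0.5 = 1 m
7–12 s: |½(1 + 10)(5)| = 27.5 m
12–17 s: |½(10 + 9)(5)| = 47.5 m
Total distance = 1217/12 m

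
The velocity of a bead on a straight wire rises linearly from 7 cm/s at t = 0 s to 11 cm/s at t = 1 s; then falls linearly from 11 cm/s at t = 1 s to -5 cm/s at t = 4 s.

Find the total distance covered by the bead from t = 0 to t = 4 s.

Total distance travelled is ∫|v| dt — sum the magnitudes of each area piece.
0–1 s: |½(7 + 11)(1)| = 9 cm
1–4 s: v = 0 at t = 3.0625 s; triangle areas 11.34375 + 2.34375 = 13.6875 cm
Total distance = 22.6875 cm

22.6875 cm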